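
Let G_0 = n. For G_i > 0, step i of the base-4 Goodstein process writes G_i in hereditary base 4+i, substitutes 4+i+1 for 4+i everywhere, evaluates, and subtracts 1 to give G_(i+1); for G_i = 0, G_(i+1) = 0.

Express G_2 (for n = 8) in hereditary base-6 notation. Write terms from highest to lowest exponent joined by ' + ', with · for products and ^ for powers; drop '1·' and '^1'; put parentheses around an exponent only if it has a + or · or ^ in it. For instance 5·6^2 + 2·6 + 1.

8 —HB4→ 2·4 —bump→ 2·5 = 10 —(−1)→ 9
9 —HB5→ 5 + 4 —bump→ 6 + 4 = 10 —(−1)→ 9

6 + 3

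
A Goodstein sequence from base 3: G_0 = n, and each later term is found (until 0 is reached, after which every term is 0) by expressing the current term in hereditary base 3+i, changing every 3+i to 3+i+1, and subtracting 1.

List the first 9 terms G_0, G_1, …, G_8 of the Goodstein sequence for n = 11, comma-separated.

11, 17, 25, 35, 39, 43, 47, 51, 55

[0] 11 ≡ 3^2 + 2 (base 3). Lift 4: 18. −1: 17.
[1] 17 ≡ 4^2 + 1 (base 4). Lift 5: 26. −1: 25.
[2] 25 ≡ 5^2 (base 5). Lift 6: 36. −1: 35.
[3] 35 ≡ 5·6 + 5 (base 6). Lift 7: 40. −1: 39.
[4] 39 ≡ 5·7 + 4 (base 7). Lift 8: 44. −1: 43.
[5] 43 ≡ 5·8 + 3 (base 8). Lift 9: 48. −1: 47.
[6] 47 ≡ 5·9 + 2 (base 9). Lift 10: 52. −1: 51.
[7] 51 ≡ 5·10 + 1 (base 10). Lift 11: 56. −1: 55.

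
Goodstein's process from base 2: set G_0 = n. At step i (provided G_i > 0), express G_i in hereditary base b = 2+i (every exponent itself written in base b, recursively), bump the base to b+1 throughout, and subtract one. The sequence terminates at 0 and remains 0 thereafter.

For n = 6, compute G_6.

base 2: 6 = 2^2 + 2; at 3: 3^3 + 3 = 30; next = 29
base 3: 29 = 3^3 + 2; at 4: 4^4 + 2 = 258; next = 257
base 4: 257 = 4^4 + 1; at 5: 5^5 + 1 = 3126; next = 3125
base 5: 3125 = 5^5; at 6: 6^6 = 46656; next = 46655
base 6: 46655 = 5·6^5 + 5·6^4 + 5·6^3 + 5·6^2 + 5·6 + 5; at 7: 5·7^5 + 5·7^4 + 5·7^3 + 5·7^2 + 5·7 + 5 = 98040; next = 98039
base 7: 98039 = 5·7^5 + 5·7^4 + 5·7^3 + 5·7^2 + 5·7 + 4; at 8: 5·8^5 + 5·8^4 + 5·8^3 + 5·8^2 + 5·8 + 4 = 187244; next = 187243
base 8: 187243 = 5·8^5 + 5·8^4 + 5·8^3 + 5·8^2 + 5·8 + 3; at 9: 5·9^5 + 5·9^4 + 5·9^3 + 5·9^2 + 5·9 + 3 = 332148; next = 332147

187243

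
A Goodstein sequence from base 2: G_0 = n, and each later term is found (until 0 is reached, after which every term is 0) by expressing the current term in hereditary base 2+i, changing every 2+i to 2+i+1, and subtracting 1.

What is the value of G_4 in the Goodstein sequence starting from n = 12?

280019

i=0: 12 = 2^(2 + 1) + 2^2 (b=2); 2→3: 3^(3 + 1) + 3^3 = 108; 108−1 = 107
i=1: 107 = 3^(3 + 1) + 2·3^2 + 2·3 + 2 (b=3); 3→4: 4^(4 + 1) + 2·4^2 + 2·4 + 2 = 1066; 1066−1 = 1065
i=2: 1065 = 4^(4 + 1) + 2·4^2 + 2·4 + 1 (b=4); 4→5: 5^(5 + 1) + 2·5^2 + 2·5 + 1 = 15686; 15686−1 = 15685
i=3: 15685 = 5^(5 + 1) + 2·5^2 + 2·5 (b=5); 5→6: 6^(6 + 1) + 2·6^2 + 2·6 = 280020; 280020−1 = 280019
i=4: 280019 = 6^(6 + 1) + 2·6^2 + 6 + 5 (b=6); 6→7: 7^(7 + 1) + 2·7^2 + 7 + 5 = 5764911; 5764911−1 = 5764910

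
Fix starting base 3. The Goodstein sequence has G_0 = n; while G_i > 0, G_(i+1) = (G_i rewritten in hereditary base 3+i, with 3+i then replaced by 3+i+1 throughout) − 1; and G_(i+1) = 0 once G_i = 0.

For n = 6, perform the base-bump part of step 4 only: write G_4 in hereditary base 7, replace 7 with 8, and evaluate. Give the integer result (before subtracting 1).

8

base 3: 6 = 2·3; at 4: 2·4 = 8; next = 7
base 4: 7 = 4 + 3; at 5: 5 + 3 = 8; next = 7
base 5: 7 = 5 + 2; at 6: 6 + 2 = 8; next = 7
base 6: 7 = 6 + 1; at 7: 7 + 1 = 8; next = 7
base 7: 7 = 7; at 8: 8 = 8; next = 7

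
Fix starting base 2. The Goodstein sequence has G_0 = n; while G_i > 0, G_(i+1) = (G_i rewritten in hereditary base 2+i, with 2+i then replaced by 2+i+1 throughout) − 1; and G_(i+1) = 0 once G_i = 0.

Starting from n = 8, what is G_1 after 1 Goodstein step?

i=0: 8 = 2^(2 + 1) (b=2); 2→3: 3^(3 + 1) = 81; 81−1 = 80
i=1: 80 = 2·3^3 + 2·3^2 + 2·3 + 2 (b=3); 3→4: 2·4^4 + 2·4^2 + 2·4 + 2 = 554; 554−1 = 553

80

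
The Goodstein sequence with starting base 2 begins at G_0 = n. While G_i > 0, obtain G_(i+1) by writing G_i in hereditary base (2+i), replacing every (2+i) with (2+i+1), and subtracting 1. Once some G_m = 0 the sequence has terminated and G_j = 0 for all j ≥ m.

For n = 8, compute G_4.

step 0: 8 = 2^(2 + 1); sub 3 for 2: 3^(3 + 1); = 81; G_1 = 81−1 = 80
step 1: 80 = 2·3^3 + 2·3^2 + 2·3 + 2; sub 4 for 3: 2·4^4 + 2·4^2 + 2·4 + 2; = 554; G_2 = 554−1 = 553
step 2: 553 = 2·4^4 + 2·4^2 + 2·4 + 1; sub 5 for 4: 2·5^5 + 2·5^2 + 2·5 + 1; = 6311; G_3 = 6311−1 = 6310
step 3: 6310 = 2·5^5 + 2·5^2 + 2·5; sub 6 for 5: 2·6^6 + 2·6^2 + 2·6; = 93396; G_4 = 93396−1 = 93395
step 4: 93395 = 2·6^6 + 2·6^2 + 6 + 5; sub 7 for 6: 2·7^7 + 2·7^2 + 7 + 5; = 1647196; G_5 = 1647196−1 = 1647195

93395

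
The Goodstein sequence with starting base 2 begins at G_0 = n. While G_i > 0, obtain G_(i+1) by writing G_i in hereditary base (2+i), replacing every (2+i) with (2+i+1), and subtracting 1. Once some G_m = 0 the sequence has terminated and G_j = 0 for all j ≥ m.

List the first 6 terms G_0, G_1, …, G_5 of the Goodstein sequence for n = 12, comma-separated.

12, 107, 1065, 15685, 280019, 5764910

G_0=12  [base 2] 2^(2 + 1) + 2^2  →[2↦3]→  3^(3 + 1) + 3^3 = 108  −1 ⇒ G_1=107
G_1=107  [base 3] 3^(3 + 1) + 2·3^2 + 2·3 + 2  →[3↦4]→  4^(4 + 1) + 2·4^2 + 2·4 + 2 = 1066  −1 ⇒ G_2=1065
G_2=1065  [base 4] 4^(4 + 1) + 2·4^2 + 2·4 + 1  →[4↦5]→  5^(5 + 1) + 2·5^2 + 2·5 + 1 = 15686  −1 ⇒ G_3=15685
G_3=15685  [base 5] 5^(5 + 1) + 2·5^2 + 2·5  →[5↦6]→  6^(6 + 1) + 2·6^2 + 2·6 = 280020  −1 ⇒ G_4=280019
G_4=280019  [base 6] 6^(6 + 1) + 2·6^2 + 6 + 5  →[6↦7]→  7^(7 + 1) + 2·7^2 + 7 + 5 = 5764911  −1 ⇒ G_5=5764910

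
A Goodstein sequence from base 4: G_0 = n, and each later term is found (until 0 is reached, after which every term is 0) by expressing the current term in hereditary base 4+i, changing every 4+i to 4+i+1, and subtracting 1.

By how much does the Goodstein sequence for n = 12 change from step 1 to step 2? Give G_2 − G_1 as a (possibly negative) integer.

1

[0] 12 ≡ 3·4 (base 4). Lift 5: 15. −1: 14.
[1] 14 ≡ 2·5 + 4 (base 5). Lift 6: 16. −1: 15.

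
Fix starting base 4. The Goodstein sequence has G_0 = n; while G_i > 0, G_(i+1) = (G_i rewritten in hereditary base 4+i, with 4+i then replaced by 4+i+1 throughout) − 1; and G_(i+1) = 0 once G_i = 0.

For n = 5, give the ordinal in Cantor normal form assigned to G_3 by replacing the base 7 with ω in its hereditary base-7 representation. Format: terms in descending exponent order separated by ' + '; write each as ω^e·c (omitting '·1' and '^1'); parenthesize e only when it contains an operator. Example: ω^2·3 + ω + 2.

4

step 0: 5 = 4 + 1; sub 5 for 4: 5 + 1; = 6; G_1 = 6−1 = 5
step 1: 5 = 5; sub 6 for 5: 6; = 6; G_2 = 6−1 = 5
step 2: 5 = 5; sub 7 for 6: 5; = 5; G_3 = 5−1 = 4
step 3: 4 = 4; sub 8 for 7: 4; = 4; G_4 = 4−1 = 3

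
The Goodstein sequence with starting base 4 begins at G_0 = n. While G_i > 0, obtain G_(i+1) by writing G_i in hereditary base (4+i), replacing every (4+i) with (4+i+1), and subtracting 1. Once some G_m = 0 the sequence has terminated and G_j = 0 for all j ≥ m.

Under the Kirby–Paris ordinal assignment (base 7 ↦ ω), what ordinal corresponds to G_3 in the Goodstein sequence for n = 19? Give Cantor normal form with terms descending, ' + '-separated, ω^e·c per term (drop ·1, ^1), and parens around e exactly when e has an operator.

ω^2

step 0: 19 = 4^2 + 3; sub 5 for 4: 5^2 + 3; = 28; G_1 = 28−1 = 27
step 1: 27 = 5^2 + 2; sub 6 for 5: 6^2 + 2; = 38; G_2 = 38−1 = 37
step 2: 37 = 6^2 + 1; sub 7 for 6: 7^2 + 1; = 50; G_3 = 50−1 = 49
step 3: 49 = 7^2; sub 8 for 7: 8^2; = 64; G_4 = 64−1 = 63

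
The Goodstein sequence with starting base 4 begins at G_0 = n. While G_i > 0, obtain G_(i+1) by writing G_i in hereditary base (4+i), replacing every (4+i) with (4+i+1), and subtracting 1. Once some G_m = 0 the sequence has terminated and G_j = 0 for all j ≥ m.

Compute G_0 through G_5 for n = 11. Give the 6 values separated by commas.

i=0: 11 = 2·4 + 3 (b=4); 4→5: 2·5 + 3 = 13; 13−1 = 12
i=1: 12 = 2·5 + 2 (b=5); 5→6: 2·6 + 2 = 14; 14−1 = 13
i=2: 13 = 2·6 + 1 (b=6); 6→7: 2·7 + 1 = 15; 15−1 = 14
i=3: 14 = 2·7 (b=7); 7→8: 2·8 = 16; 16−1 = 15
i=4: 15 = 8 + 7 (b=8); 8→9: 9 + 7 = 16; 16−1 = 15

11, 12, 13, 14, 15, 15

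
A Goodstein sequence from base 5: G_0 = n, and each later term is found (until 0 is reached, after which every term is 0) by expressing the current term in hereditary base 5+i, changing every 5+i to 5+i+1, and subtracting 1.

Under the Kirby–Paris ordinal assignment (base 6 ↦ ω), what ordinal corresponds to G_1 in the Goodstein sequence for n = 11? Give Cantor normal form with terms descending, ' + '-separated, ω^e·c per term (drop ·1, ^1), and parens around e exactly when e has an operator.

11 —HB5→ 2·5 + 1 —bump→ 2·6 + 1 = 13 —(−1)→ 12
12 —HB6→ 2·6 —bump→ 2·7 = 14 —(−1)→ 13

ω·2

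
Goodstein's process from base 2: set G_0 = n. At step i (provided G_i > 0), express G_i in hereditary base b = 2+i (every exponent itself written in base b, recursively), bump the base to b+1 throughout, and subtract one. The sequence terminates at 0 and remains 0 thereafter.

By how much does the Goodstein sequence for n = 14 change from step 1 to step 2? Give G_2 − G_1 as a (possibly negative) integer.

14 —HB2→ 2^(2 + 1) + 2^2 + 2 —bump→ 3^(3 + 1) + 3^3 + 3 = 111 —(−1)→ 110
110 —HB3→ 3^(3 + 1) + 3^3 + 2 —bump→ 4^(4 + 1) + 4^4 + 2 = 1282 —(−1)→ 1281

1171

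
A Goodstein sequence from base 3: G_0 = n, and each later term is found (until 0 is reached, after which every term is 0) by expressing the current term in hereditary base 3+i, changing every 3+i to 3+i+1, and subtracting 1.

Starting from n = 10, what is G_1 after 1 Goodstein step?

(0) 10|_3 = 3^2 + 1 ↦ 4^2 + 1|_4 = 17 ⇒ 16
(1) 16|_4 = 4^2 ↦ 5^2|_5 = 25 ⇒ 24

16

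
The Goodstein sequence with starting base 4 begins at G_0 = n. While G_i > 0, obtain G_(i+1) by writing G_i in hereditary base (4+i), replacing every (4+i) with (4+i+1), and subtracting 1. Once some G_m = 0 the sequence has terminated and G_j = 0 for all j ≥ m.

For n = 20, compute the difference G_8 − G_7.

8

[0] 20 ≡ 4^2 + 4 (base 4). Lift 5: 30. −1: 29.
[1] 29 ≡ 5^2 + 4 (base 5). Lift 6: 40. −1: 39.
[2] 39 ≡ 6^2 + 3 (base 6). Lift 7: 52. −1: 51.
[3] 51 ≡ 7^2 + 2 (base 7). Lift 8: 66. −1: 65.
[4] 65 ≡ 8^2 + 1 (base 8). Lift 9: 82. −1: 81.
[5] 81 ≡ 9^2 (base 9). Lift 10: 100. −1: 99.
[6] 99 ≡ 9·10 + 9 (base 10). Lift 11: 108. −1: 107.
[7] 107 ≡ 9·11 + 8 (base 11). Lift 12: 116. −1: 115.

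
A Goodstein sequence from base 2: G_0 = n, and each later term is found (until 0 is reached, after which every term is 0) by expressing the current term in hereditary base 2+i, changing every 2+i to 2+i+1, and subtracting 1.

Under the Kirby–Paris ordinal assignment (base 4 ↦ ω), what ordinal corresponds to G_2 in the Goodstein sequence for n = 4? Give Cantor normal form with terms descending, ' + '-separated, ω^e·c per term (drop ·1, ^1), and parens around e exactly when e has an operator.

(0) 4|_2 = 2^2 ↦ 3^3|_3 = 27 ⇒ 26
(1) 26|_3 = 2·3^2 + 2·3 + 2 ↦ 2·4^2 + 2·4 + 2|_4 = 42 ⇒ 41

ω^2·2 + ω·2 + 1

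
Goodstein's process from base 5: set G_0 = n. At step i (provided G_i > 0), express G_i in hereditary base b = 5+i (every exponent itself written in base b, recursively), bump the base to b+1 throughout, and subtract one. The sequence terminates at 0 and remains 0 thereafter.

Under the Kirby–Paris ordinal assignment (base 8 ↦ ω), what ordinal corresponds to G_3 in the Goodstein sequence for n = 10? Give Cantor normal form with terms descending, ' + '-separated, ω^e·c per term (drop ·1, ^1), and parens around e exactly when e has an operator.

ω + 3

i=0: 10 = 2·5 (b=5); 5→6: 2·6 = 12; 12−1 = 11
i=1: 11 = 6 + 5 (b=6); 6→7: 7 + 5 = 12; 12−1 = 11
i=2: 11 = 7 + 4 (b=7); 7→8: 8 + 4 = 12; 12−1 = 11
i=3: 11 = 8 + 3 (b=8); 8→9: 9 + 3 = 12; 12−1 = 11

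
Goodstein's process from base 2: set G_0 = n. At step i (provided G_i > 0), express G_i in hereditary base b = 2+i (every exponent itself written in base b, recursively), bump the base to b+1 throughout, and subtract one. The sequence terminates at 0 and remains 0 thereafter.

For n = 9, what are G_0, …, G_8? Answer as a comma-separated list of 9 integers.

9, 81, 1023, 9842, 140743, 2471826, 50333399, 1162263921, 30000003325

[0] 9 ≡ 2^(2 + 1) + 1 (base 2). Lift 3: 82. −1: 81.
[1] 81 ≡ 3^(3 + 1) (base 3). Lift 4: 1024. −1: 1023.
[2] 1023 ≡ 3·4^4 + 3·4^3 + 3·4^2 + 3·4 + 3 (base 4). Lift 5: 9843. −1: 9842.
[3] 9842 ≡ 3·5^5 + 3·5^3 + 3·5^2 + 3·5 + 2 (base 5). Lift 6: 140744. −1: 140743.
[4] 140743 ≡ 3·6^6 + 3·6^3 + 3·6^2 + 3·6 + 1 (base 6). Lift 7: 2471827. −1: 2471826.
[5] 2471826 ≡ 3·7^7 + 3·7^3 + 3·7^2 + 3·7 (base 7). Lift 8: 50333400. −1: 50333399.
[6] 50333399 ≡ 3·8^8 + 3·8^3 + 3·8^2 + 2·8 + 7 (base 8). Lift 9: 1162263922. −1: 1162263921.
[7] 1162263921 ≡ 3·9^9 + 3·9^3 + 3·9^2 + 2·9 + 6 (base 9). Lift 10: 30000003326. −1: 30000003325.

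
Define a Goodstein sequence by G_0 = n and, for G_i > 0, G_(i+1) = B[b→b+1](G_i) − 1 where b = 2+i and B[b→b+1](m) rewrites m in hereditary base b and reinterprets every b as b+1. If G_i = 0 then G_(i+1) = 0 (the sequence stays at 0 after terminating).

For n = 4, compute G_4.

step 0: 4 = 2^2; sub 3 for 2: 3^3; = 27; G_1 = 27−1 = 26
step 1: 26 = 2·3^2 + 2·3 + 2; sub 4 for 3: 2·4^2 + 2·4 + 2; = 42; G_2 = 42−1 = 41
step 2: 41 = 2·4^2 + 2·4 + 1; sub 5 for 4: 2·5^2 + 2·5 + 1; = 61; G_3 = 61−1 = 60
step 3: 60 = 2·5^2 + 2·5; sub 6 for 5: 2·6^2 + 2·6; = 84; G_4 = 84−1 = 83
step 4: 83 = 2·6^2 + 6 + 5; sub 7 for 6: 2·7^2 + 7 + 5; = 110; G_5 = 110−1 = 109

83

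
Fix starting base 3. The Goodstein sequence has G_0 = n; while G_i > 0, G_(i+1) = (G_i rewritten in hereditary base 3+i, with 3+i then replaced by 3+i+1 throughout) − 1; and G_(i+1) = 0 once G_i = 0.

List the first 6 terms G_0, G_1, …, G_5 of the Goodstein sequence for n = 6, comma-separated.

base 3: 6 = 2·3; at 4: 2·4 = 8; next = 7
base 4: 7 = 4 + 3; at 5: 5 + 3 = 8; next = 7
base 5: 7 = 5 + 2; at 6: 6 + 2 = 8; next = 7
base 6: 7 = 6 + 1; at 7: 7 + 1 = 8; next = 7
base 7: 7 = 7; at 8: 8 = 8; next = 7

6, 7, 7, 7, 7, 7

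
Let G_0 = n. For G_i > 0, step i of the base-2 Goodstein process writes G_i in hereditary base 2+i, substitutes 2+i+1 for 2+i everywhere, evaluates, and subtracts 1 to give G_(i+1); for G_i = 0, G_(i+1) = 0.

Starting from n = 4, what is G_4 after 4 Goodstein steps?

83

G_0=4  [base 2] 2^2  →[2↦3]→  3^3 = 27  −1 ⇒ G_1=26
G_1=26  [base 3] 2·3^2 + 2·3 + 2  →[3↦4]→  2·4^2 + 2·4 + 2 = 42  −1 ⇒ G_2=41
G_2=41  [base 4] 2·4^2 + 2·4 + 1  →[4↦5]→  2·5^2 + 2·5 + 1 = 61  −1 ⇒ G_3=60
G_3=60  [base 5] 2·5^2 + 2·5  →[5↦6]→  2·6^2 + 2·6 = 84  −1 ⇒ G_4=83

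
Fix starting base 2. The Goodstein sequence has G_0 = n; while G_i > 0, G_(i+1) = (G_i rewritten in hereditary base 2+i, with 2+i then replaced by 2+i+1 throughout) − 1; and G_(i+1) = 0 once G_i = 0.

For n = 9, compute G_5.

9 —HB2→ 2^(2 + 1) + 1 —bump→ 3^(3 + 1) + 1 = 82 —(−1)→ 81
81 —HB3→ 3^(3 + 1) —bump→ 4^(4 + 1) = 1024 —(−1)→ 1023
1023 —HB4→ 3·4^4 + 3·4^3 + 3·4^2 + 3·4 + 3 —bump→ 3·5^5 + 3·5^3 + 3·5^2 + 3·5 + 3 = 9843 —(−1)→ 9842
9842 —HB5→ 3·5^5 + 3·5^3 + 3·5^2 + 3·5 + 2 —bump→ 3·6^6 + 3·6^3 + 3·6^2 + 3·6 + 2 = 140744 —(−1)→ 140743
140743 —HB6→ 3·6^6 + 3·6^3 + 3·6^2 + 3·6 + 1 —bump→ 3·7^7 + 3·7^3 + 3·7^2 + 3·7 + 1 = 2471827 —(−1)→ 2471826

2471826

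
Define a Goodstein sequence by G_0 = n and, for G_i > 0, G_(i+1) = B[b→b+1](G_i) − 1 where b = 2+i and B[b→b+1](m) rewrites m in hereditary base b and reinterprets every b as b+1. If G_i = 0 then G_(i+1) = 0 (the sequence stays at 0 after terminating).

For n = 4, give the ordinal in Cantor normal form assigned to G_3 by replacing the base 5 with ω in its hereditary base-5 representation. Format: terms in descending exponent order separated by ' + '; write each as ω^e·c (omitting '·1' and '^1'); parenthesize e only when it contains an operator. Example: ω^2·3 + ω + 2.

G_0=4  [base 2] 2^2  →[2↦3]→  3^3 = 27  −1 ⇒ G_1=26
G_1=26  [base 3] 2·3^2 + 2·3 + 2  →[3↦4]→  2·4^2 + 2·4 + 2 = 42  −1 ⇒ G_2=41
G_2=41  [base 4] 2·4^2 + 2·4 + 1  →[4↦5]→  2·5^2 + 2·5 + 1 = 61  −1 ⇒ G_3=60
G_3=60  [base 5] 2·5^2 + 2·5  →[5↦6]→  2·6^2 + 2·6 = 84  −1 ⇒ G_4=83

ω^2·2 + ω·2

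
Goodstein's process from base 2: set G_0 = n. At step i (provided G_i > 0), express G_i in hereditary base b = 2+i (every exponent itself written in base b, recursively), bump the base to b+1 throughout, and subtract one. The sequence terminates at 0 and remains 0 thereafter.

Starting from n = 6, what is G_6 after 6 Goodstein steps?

G_0=6  [base 2] 2^2 + 2  →[2↦3]→  3^3 + 3 = 30  −1 ⇒ G_1=29
G_1=29  [base 3] 3^3 + 2  →[3↦4]→  4^4 + 2 = 258  −1 ⇒ G_2=257
G_2=257  [base 4] 4^4 + 1  →[4↦5]→  5^5 + 1 = 3126  −1 ⇒ G_3=3125
G_3=3125  [base 5] 5^5  →[5↦6]→  6^6 = 46656  −1 ⇒ G_4=46655
G_4=46655  [base 6] 5·6^5 + 5·6^4 + 5·6^3 + 5·6^2 + 5·6 + 5  →[6↦7]→  5·7^5 + 5·7^4 + 5·7^3 + 5·7^2 + 5·7 + 5 = 98040  −1 ⇒ G_5=98039
G_5=98039  [base 7] 5·7^5 + 5·7^4 + 5·7^3 + 5·7^2 + 5·7 + 4  →[7↦8]→  5·8^5 + 5·8^4 + 5·8^3 + 5·8^2 + 5·8 + 4 = 187244  −1 ⇒ G_6=187243
G_6=187243  [base 8] 5·8^5 + 5·8^4 + 5·8^3 + 5·8^2 + 5·8 + 3  →[8↦9]→  5·9^5 + 5·9^4 + 5·9^3 + 5·9^2 + 5·9 + 3 = 332148  −1 ⇒ G_7=332147

187243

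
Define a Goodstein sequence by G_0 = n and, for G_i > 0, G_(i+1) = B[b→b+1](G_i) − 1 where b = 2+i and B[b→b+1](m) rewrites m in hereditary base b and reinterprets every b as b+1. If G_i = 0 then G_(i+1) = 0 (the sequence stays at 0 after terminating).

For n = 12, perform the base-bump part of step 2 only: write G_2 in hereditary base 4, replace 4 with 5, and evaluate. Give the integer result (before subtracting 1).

15686

base 2: 12 = 2^(2 + 1) + 2^2; at 3: 3^(3 + 1) + 3^3 = 108; next = 107
base 3: 107 = 3^(3 + 1) + 2·3^2 + 2·3 + 2; at 4: 4^(4 + 1) + 2·4^2 + 2·4 + 2 = 1066; next = 1065
base 4: 1065 = 4^(4 + 1) + 2·4^2 + 2·4 + 1; at 5: 5^(5 + 1) + 2·5^2 + 2·5 + 1 = 15686; next = 15685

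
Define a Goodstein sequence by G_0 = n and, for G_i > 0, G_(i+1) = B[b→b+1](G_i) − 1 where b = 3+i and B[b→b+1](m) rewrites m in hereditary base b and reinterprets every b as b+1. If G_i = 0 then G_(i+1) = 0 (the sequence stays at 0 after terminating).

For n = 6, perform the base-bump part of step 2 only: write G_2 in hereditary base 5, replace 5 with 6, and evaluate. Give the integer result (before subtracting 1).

8

step 0: 6 = 2·3; sub 4 for 3: 2·4; = 8; G_1 = 8−1 = 7
step 1: 7 = 4 + 3; sub 5 for 4: 5 + 3; = 8; G_2 = 8−1 = 7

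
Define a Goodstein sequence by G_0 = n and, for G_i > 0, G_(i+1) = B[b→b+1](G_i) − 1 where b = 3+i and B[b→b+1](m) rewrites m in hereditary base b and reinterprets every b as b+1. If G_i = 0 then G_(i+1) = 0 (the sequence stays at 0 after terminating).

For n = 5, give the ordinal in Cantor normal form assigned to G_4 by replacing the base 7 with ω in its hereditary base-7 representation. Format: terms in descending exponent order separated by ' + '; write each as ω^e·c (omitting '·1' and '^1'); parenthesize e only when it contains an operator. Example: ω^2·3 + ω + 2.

4

(0) 5|_3 = 3 + 2 ↦ 4 + 2|_4 = 6 ⇒ 5
(1) 5|_4 = 4 + 1 ↦ 5 + 1|_5 = 6 ⇒ 5
(2) 5|_5 = 5 ↦ 6|_6 = 6 ⇒ 5
(3) 5|_6 = 5 ↦ 5|_7 = 5 ⇒ 4
(4) 4|_7 = 4 ↦ 4|_8 = 4 ⇒ 3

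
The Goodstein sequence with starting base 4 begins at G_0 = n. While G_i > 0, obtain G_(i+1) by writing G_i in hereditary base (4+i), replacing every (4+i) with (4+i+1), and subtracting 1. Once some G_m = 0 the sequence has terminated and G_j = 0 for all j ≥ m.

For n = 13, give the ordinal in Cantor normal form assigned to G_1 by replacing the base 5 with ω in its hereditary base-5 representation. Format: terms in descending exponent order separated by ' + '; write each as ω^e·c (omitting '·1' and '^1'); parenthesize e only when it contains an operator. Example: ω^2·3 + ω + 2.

ω·3

G_0=13  [base 4] 3·4 + 1  →[4↦5]→  3·5 + 1 = 16  −1 ⇒ G_1=15
G_1=15  [base 5] 3·5  →[5↦6]→  3·6 = 18  −1 ⇒ G_2=17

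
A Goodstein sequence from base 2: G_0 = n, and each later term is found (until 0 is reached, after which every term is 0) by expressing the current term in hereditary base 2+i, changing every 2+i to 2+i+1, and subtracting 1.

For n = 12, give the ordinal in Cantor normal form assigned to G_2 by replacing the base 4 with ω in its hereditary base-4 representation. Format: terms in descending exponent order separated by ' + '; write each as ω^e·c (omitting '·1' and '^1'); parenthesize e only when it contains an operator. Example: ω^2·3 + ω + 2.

ω^(ω + 1) + ω^2·2 + ω·2 + 1

(0) 12|_2 = 2^(2 + 1) + 2^2 ↦ 3^(3 + 1) + 3^3|_3 = 108 ⇒ 107
(1) 107|_3 = 3^(3 + 1) + 2·3^2 + 2·3 + 2 ↦ 4^(4 + 1) + 2·4^2 + 2·4 + 2|_4 = 1066 ⇒ 1065
(2) 1065|_4 = 4^(4 + 1) + 2·4^2 + 2·4 + 1 ↦ 5^(5 + 1) + 2·5^2 + 2·5 + 1|_5 = 15686 ⇒ 15685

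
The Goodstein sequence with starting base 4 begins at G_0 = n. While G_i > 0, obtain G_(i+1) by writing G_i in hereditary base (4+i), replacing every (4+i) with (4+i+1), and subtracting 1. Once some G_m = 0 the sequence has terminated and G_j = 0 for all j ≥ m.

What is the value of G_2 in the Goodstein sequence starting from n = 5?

5

[0] 5 ≡ 4 + 1 (base 4). Lift 5: 6. −1: 5.
[1] 5 ≡ 5 (base 5). Lift 6: 6. −1: 5.
[2] 5 ≡ 5 (base 6). Lift 7: 5. −1: 4.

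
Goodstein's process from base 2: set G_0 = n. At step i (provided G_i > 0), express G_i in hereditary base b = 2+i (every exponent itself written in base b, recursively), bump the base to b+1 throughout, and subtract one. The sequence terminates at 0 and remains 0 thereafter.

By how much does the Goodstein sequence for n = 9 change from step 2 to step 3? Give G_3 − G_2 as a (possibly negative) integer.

8819

9 —HB2→ 2^(2 + 1) + 1 —bump→ 3^(3 + 1) + 1 = 82 —(−1)→ 81
81 —HB3→ 3^(3 + 1) —bump→ 4^(4 + 1) = 1024 —(−1)→ 1023
1023 —HB4→ 3·4^4 + 3·4^3 + 3·4^2 + 3·4 + 3 —bump→ 3·5^5 + 3·5^3 + 3·5^2 + 3·5 + 3 = 9843 —(−1)→ 9842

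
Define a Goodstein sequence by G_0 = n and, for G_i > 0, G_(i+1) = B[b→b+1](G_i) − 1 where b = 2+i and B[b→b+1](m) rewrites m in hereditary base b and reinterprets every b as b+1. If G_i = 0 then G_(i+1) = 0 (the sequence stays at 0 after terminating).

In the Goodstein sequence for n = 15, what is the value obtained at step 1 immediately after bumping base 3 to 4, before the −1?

1284

(0) 15|_2 = 2^(2 + 1) + 2^2 + 2 + 1 ↦ 3^(3 + 1) + 3^3 + 3 + 1|_3 = 112 ⇒ 111
(1) 111|_3 = 3^(3 + 1) + 3^3 + 3 ↦ 4^(4 + 1) + 4^4 + 4|_4 = 1284 ⇒ 1283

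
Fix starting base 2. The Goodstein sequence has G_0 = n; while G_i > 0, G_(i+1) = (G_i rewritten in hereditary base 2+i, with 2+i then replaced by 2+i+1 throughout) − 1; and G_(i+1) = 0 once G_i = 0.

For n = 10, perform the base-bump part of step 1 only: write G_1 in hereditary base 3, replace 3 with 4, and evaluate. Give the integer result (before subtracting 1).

1026

10 —HB2→ 2^(2 + 1) + 2 —bump→ 3^(3 + 1) + 3 = 84 —(−1)→ 83
83 —HB3→ 3^(3 + 1) + 2 —bump→ 4^(4 + 1) + 2 = 1026 —(−1)→ 1025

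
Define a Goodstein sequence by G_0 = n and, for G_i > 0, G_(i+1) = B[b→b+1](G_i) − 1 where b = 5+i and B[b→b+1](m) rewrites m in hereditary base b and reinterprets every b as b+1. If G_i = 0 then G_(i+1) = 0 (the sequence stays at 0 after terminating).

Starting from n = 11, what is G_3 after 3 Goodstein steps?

[0] 11 ≡ 2·5 + 1 (base 5). Lift 6: 13. −1: 12.
[1] 12 ≡ 2·6 (base 6). Lift 7: 14. −1: 13.
[2] 13 ≡ 7 + 6 (base 7). Lift 8: 14. −1: 13.

13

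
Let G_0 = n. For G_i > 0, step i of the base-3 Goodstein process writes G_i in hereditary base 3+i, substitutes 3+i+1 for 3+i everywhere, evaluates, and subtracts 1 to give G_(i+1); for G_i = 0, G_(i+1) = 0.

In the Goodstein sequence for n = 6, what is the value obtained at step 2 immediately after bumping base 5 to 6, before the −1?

(0) 6|_3 = 2·3 ↦ 2·4|_4 = 8 ⇒ 7
(1) 7|_4 = 4 + 3 ↦ 5 + 3|_5 = 8 ⇒ 7
(2) 7|_5 = 5 + 2 ↦ 6 + 2|_6 = 8 ⇒ 7

8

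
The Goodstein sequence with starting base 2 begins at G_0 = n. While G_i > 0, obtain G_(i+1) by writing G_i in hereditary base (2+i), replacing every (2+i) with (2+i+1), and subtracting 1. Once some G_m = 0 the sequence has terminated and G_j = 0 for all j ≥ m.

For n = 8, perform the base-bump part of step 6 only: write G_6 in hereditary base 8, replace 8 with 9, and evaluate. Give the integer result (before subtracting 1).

i=0: 8 = 2^(2 + 1) (b=2); 2→3: 3^(3 + 1) = 81; 81−1 = 80
i=1: 80 = 2·3^3 + 2·3^2 + 2·3 + 2 (b=3); 3→4: 2·4^4 + 2·4^2 + 2·4 + 2 = 554; 554−1 = 553
i=2: 553 = 2·4^4 + 2·4^2 + 2·4 + 1 (b=4); 4→5: 2·5^5 + 2·5^2 + 2·5 + 1 = 6311; 6311−1 = 6310
i=3: 6310 = 2·5^5 + 2·5^2 + 2·5 (b=5); 5→6: 2·6^6 + 2·6^2 + 2·6 = 93396; 93396−1 = 93395
i=4: 93395 = 2·6^6 + 2·6^2 + 6 + 5 (b=6); 6→7: 2·7^7 + 2·7^2 + 7 + 5 = 1647196; 1647196−1 = 1647195
i=5: 1647195 = 2·7^7 + 2·7^2 + 7 + 4 (b=7); 7→8: 2·8^8 + 2·8^2 + 8 + 4 = 33554572; 33554572−1 = 33554571
i=6: 33554571 = 2·8^8 + 2·8^2 + 8 + 3 (b=8); 8→9: 2·9^9 + 2·9^2 + 9 + 3 = 774841152; 774841152−1 = 774841151

774841152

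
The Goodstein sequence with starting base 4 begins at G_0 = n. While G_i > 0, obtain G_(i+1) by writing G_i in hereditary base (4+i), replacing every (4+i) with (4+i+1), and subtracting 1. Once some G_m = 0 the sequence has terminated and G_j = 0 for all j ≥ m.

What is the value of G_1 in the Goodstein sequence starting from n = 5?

5

i=0: 5 = 4 + 1 (b=4); 4→5: 5 + 1 = 6; 6−1 = 5
i=1: 5 = 5 (b=5); 5→6: 6 = 6; 6−1 = 5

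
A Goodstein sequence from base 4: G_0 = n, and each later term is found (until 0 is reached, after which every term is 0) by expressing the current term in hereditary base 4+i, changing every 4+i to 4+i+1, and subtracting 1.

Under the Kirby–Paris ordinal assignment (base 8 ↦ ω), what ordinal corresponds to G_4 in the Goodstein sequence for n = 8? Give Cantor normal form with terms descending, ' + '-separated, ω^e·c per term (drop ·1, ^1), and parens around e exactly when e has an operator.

(0) 8|_4 = 2·4 ↦ 2·5|_5 = 10 ⇒ 9
(1) 9|_5 = 5 + 4 ↦ 6 + 4|_6 = 10 ⇒ 9
(2) 9|_6 = 6 + 3 ↦ 7 + 3|_7 = 10 ⇒ 9
(3) 9|_7 = 7 + 2 ↦ 8 + 2|_8 = 10 ⇒ 9
(4) 9|_8 = 8 + 1 ↦ 9 + 1|_9 = 10 ⇒ 9

ω + 1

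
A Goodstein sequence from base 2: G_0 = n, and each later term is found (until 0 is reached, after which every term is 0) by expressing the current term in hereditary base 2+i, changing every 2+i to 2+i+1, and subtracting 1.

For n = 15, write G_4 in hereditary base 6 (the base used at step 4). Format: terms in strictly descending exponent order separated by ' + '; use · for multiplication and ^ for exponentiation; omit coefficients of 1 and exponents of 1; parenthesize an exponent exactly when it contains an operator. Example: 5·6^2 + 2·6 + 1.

15 —HB2→ 2^(2 + 1) + 2^2 + 2 + 1 —bump→ 3^(3 + 1) + 3^3 + 3 + 1 = 112 —(−1)→ 111
111 —HB3→ 3^(3 + 1) + 3^3 + 3 —bump→ 4^(4 + 1) + 4^4 + 4 = 1284 —(−1)→ 1283
1283 —HB4→ 4^(4 + 1) + 4^4 + 3 —bump→ 5^(5 + 1) + 5^5 + 3 = 18753 —(−1)→ 18752
18752 —HB5→ 5^(5 + 1) + 5^5 + 2 —bump→ 6^(6 + 1) + 6^6 + 2 = 326594 —(−1)→ 326593

6^(6 + 1) + 6^6 + 1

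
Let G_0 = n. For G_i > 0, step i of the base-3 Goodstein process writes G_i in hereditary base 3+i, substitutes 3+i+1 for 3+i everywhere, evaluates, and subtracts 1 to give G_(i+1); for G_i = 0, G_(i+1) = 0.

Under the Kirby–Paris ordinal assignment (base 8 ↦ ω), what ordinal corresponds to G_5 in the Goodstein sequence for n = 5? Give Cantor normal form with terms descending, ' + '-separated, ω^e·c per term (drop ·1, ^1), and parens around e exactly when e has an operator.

3

i=0: 5 = 3 + 2 (b=3); 3→4: 4 + 2 = 6; 6−1 = 5
i=1: 5 = 4 + 1 (b=4); 4→5: 5 + 1 = 6; 6−1 = 5
i=2: 5 = 5 (b=5); 5→6: 6 = 6; 6−1 = 5
i=3: 5 = 5 (b=6); 6→7: 5 = 5; 5−1 = 4
i=4: 4 = 4 (b=7); 7→8: 4 = 4; 4−1 = 3
i=5: 3 = 3 (b=8); 8→9: 3 = 3; 3−1 = 2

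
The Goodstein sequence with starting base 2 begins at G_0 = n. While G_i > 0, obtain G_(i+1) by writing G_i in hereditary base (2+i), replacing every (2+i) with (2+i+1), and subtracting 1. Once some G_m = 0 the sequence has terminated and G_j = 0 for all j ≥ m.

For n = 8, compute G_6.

33554571

G_0=8  [base 2] 2^(2 + 1)  →[2↦3]→  3^(3 + 1) = 81  −1 ⇒ G_1=80
G_1=80  [base 3] 2·3^3 + 2·3^2 + 2·3 + 2  →[3↦4]→  2·4^4 + 2·4^2 + 2·4 + 2 = 554  −1 ⇒ G_2=553
G_2=553  [base 4] 2·4^4 + 2·4^2 + 2·4 + 1  →[4↦5]→  2·5^5 + 2·5^2 + 2·5 + 1 = 6311  −1 ⇒ G_3=6310
G_3=6310  [base 5] 2·5^5 + 2·5^2 + 2·5  →[5↦6]→  2·6^6 + 2·6^2 + 2·6 = 93396  −1 ⇒ G_4=93395
G_4=93395  [base 6] 2·6^6 + 2·6^2 + 6 + 5  →[6↦7]→  2·7^7 + 2·7^2 + 7 + 5 = 1647196  −1 ⇒ G_5=1647195
G_5=1647195  [base 7] 2·7^7 + 2·7^2 + 7 + 4  →[7↦8]→  2·8^8 + 2·8^2 + 8 + 4 = 33554572  −1 ⇒ G_6=33554571
G_6=33554571  [base 8] 2·8^8 + 2·8^2 + 8 + 3  →[8↦9]→  2·9^9 + 2·9^2 + 9 + 3 = 774841152  −1 ⇒ G_7=774841151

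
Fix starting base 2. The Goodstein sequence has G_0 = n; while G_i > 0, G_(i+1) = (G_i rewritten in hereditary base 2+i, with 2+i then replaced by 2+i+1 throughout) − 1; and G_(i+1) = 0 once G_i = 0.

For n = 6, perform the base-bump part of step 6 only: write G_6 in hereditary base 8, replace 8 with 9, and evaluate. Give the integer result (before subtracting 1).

332148

i=0: 6 = 2^2 + 2 (b=2); 2→3: 3^3 + 3 = 30; 30−1 = 29
i=1: 29 = 3^3 + 2 (b=3); 3→4: 4^4 + 2 = 258; 258−1 = 257
i=2: 257 = 4^4 + 1 (b=4); 4→5: 5^5 + 1 = 3126; 3126−1 = 3125
i=3: 3125 = 5^5 (b=5); 5→6: 6^6 = 46656; 46656−1 = 46655
i=4: 46655 = 5·6^5 + 5·6^4 + 5·6^3 + 5·6^2 + 5·6 + 5 (b=6); 6→7: 5·7^5 + 5·7^4 + 5·7^3 + 5·7^2 + 5·7 + 5 = 98040; 98040−1 = 98039
i=5: 98039 = 5·7^5 + 5·7^4 + 5·7^3 + 5·7^2 + 5·7 + 4 (b=7); 7→8: 5·8^5 + 5·8^4 + 5·8^3 + 5·8^2 + 5·8 + 4 = 187244; 187244−1 = 187243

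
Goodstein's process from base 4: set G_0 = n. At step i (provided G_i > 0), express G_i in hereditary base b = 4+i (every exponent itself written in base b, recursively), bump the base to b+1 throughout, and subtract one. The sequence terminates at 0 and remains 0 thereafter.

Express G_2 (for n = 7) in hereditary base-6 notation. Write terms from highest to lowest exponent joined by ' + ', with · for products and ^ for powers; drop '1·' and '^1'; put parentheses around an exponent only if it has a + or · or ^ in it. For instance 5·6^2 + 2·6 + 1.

6 + 1

(0) 7|_4 = 4 + 3 ↦ 5 + 3|_5 = 8 ⇒ 7
(1) 7|_5 = 5 + 2 ↦ 6 + 2|_6 = 8 ⇒ 7
(2) 7|_6 = 6 + 1 ↦ 7 + 1|_7 = 8 ⇒ 7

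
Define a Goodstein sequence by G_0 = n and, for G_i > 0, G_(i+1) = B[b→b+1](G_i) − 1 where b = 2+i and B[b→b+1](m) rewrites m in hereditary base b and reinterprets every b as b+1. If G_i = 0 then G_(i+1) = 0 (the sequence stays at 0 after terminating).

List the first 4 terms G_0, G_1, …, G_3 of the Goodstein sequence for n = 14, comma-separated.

14, 110, 1281, 18750

base 2: 14 = 2^(2 + 1) + 2^2 + 2; at 3: 3^(3 + 1) + 3^3 + 3 = 111; next = 110
base 3: 110 = 3^(3 + 1) + 3^3 + 2; at 4: 4^(4 + 1) + 4^4 + 2 = 1282; next = 1281
base 4: 1281 = 4^(4 + 1) + 4^4 + 1; at 5: 5^(5 + 1) + 5^5 + 1 = 18751; next = 18750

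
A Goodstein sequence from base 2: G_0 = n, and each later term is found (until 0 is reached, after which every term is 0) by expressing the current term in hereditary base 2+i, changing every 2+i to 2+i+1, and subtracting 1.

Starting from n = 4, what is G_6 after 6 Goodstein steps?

139

4 —HB2→ 2^2 —bump→ 3^3 = 27 —(−1)→ 26
26 —HB3→ 2·3^2 + 2·3 + 2 —bump→ 2·4^2 + 2·4 + 2 = 42 —(−1)→ 41
41 —HB4→ 2·4^2 + 2·4 + 1 —bump→ 2·5^2 + 2·5 + 1 = 61 —(−1)→ 60
60 —HB5→ 2·5^2 + 2·5 —bump→ 2·6^2 + 2·6 = 84 —(−1)→ 83
83 —HB6→ 2·6^2 + 6 + 5 —bump→ 2·7^2 + 7 + 5 = 110 —(−1)→ 109
109 —HB7→ 2·7^2 + 7 + 4 —bump→ 2·8^2 + 8 + 4 = 140 —(−1)→ 139
139 —HB8→ 2·8^2 + 8 + 3 —bump→ 2·9^2 + 9 + 3 = 174 —(−1)→ 173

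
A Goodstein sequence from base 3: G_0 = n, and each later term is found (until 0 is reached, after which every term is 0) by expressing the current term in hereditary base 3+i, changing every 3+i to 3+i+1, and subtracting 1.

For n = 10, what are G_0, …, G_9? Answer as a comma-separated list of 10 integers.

(0) 10|_3 = 3^2 + 1 ↦ 4^2 + 1|_4 = 17 ⇒ 16
(1) 16|_4 = 4^2 ↦ 5^2|_5 = 25 ⇒ 24
(2) 24|_5 = 4·5 + 4 ↦ 4·6 + 4|_6 = 28 ⇒ 27
(3) 27|_6 = 4·6 + 3 ↦ 4·7 + 3|_7 = 31 ⇒ 30
(4) 30|_7 = 4·7 + 2 ↦ 4·8 + 2|_8 = 34 ⇒ 33
(5) 33|_8 = 4·8 + 1 ↦ 4·9 + 1|_9 = 37 ⇒ 36
(6) 36|_9 = 4·9 ↦ 4·10|_10 = 40 ⇒ 39
(7) 39|_10 = 3·10 + 9 ↦ 3·11 + 9|_11 = 42 ⇒ 41
(8) 41|_11 = 3·11 + 8 ↦ 3·12 + 8|_12 = 44 ⇒ 43

10, 16, 24, 27, 30, 33, 36, 39, 41, 43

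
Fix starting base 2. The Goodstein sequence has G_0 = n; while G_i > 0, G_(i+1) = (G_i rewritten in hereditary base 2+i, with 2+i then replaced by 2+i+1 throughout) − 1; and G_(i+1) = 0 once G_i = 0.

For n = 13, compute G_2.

1279

[0] 13 ≡ 2^(2 + 1) + 2^2 + 1 (base 2). Lift 3: 109. −1: 108.
[1] 108 ≡ 3^(3 + 1) + 3^3 (base 3). Lift 4: 1280. −1: 1279.
[2] 1279 ≡ 4^(4 + 1) + 3·4^3 + 3·4^2 + 3·4 + 3 (base 4). Lift 5: 16093. −1: 16092.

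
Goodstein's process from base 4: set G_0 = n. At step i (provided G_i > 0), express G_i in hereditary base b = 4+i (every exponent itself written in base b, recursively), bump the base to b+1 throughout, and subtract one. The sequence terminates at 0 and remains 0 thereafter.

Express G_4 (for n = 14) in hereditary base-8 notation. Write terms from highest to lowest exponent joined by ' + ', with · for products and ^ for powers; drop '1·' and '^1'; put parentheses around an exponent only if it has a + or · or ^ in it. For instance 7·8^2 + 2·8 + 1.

2·8 + 5

G_0 = 14. HB_4(14) = 3·4 + 2. Bump = 17. G_1 = 16.
G_1 = 16. HB_5(16) = 3·5 + 1. Bump = 19. G_2 = 18.
G_2 = 18. HB_6(18) = 3·6. Bump = 21. G_3 = 20.
G_3 = 20. HB_7(20) = 2·7 + 6. Bump = 22. G_4 = 21.
G_4 = 21. HB_8(21) = 2·8 + 5. Bump = 23. G_5 = 22.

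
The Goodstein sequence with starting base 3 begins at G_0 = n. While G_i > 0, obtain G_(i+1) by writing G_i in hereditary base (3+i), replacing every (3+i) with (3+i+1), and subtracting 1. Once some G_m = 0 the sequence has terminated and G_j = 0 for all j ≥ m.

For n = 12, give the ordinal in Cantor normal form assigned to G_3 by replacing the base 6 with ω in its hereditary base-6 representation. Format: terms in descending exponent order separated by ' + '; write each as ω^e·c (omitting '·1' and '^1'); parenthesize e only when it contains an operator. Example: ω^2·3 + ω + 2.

ω^2 + 1

G_0=12  [base 3] 3^2 + 3  →[3↦4]→  4^2 + 4 = 20  −1 ⇒ G_1=19
G_1=19  [base 4] 4^2 + 3  →[4↦5]→  5^2 + 3 = 28  −1 ⇒ G_2=27
G_2=27  [base 5] 5^2 + 2  →[5↦6]→  6^2 + 2 = 38  −1 ⇒ G_3=37
G_3=37  [base 6] 6^2 + 1  →[6↦7]→  7^2 + 1 = 50  −1 ⇒ G_4=49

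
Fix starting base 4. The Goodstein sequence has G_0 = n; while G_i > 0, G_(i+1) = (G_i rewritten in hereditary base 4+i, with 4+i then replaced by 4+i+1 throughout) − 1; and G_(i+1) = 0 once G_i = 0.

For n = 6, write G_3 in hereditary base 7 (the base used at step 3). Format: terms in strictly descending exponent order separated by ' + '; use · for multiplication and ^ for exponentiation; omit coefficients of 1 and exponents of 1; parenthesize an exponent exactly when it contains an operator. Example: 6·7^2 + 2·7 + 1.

6

6 —HB4→ 4 + 2 —bump→ 5 + 2 = 7 —(−1)→ 6
6 —HB5→ 5 + 1 —bump→ 6 + 1 = 7 —(−1)→ 6
6 —HB6→ 6 —bump→ 7 = 7 —(−1)→ 6
6 —HB7→ 6 —bump→ 6 = 6 —(−1)→ 5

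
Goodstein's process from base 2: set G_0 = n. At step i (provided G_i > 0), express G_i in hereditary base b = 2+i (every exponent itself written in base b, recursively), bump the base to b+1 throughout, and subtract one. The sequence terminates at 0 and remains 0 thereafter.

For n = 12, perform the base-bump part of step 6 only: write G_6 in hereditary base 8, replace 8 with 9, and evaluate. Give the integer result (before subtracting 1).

3486784575

(0) 12|_2 = 2^(2 + 1) + 2^2 ↦ 3^(3 + 1) + 3^3|_3 = 108 ⇒ 107
(1) 107|_3 = 3^(3 + 1) + 2·3^2 + 2·3 + 2 ↦ 4^(4 + 1) + 2·4^2 + 2·4 + 2|_4 = 1066 ⇒ 1065
(2) 1065|_4 = 4^(4 + 1) + 2·4^2 + 2·4 + 1 ↦ 5^(5 + 1) + 2·5^2 + 2·5 + 1|_5 = 15686 ⇒ 15685
(3) 15685|_5 = 5^(5 + 1) + 2·5^2 + 2·5 ↦ 6^(6 + 1) + 2·6^2 + 2·6|_6 = 280020 ⇒ 280019
(4) 280019|_6 = 6^(6 + 1) + 2·6^2 + 6 + 5 ↦ 7^(7 + 1) + 2·7^2 + 7 + 5|_7 = 5764911 ⇒ 5764910
(5) 5764910|_7 = 7^(7 + 1) + 2·7^2 + 7 + 4 ↦ 8^(8 + 1) + 2·8^2 + 8 + 4|_8 = 134217868 ⇒ 134217867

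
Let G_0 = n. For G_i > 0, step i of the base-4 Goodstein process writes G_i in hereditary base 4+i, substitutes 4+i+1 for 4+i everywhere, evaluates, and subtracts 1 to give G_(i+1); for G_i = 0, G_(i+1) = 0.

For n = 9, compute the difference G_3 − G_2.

step 0: 9 = 2·4 + 1; sub 5 for 4: 2·5 + 1; = 11; G_1 = 11−1 = 10
step 1: 10 = 2·5; sub 6 for 5: 2·6; = 12; G_2 = 12−1 = 11
step 2: 11 = 6 + 5; sub 7 for 6: 7 + 5; = 12; G_3 = 12−1 = 11

0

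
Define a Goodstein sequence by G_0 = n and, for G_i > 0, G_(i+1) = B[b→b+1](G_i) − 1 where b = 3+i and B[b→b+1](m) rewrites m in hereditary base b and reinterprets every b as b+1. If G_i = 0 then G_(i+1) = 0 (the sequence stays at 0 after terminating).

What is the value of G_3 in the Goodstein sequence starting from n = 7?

7 —HB3→ 2·3 + 1 —bump→ 2·4 + 1 = 9 —(−1)→ 8
8 —HB4→ 2·4 —bump→ 2·5 = 10 —(−1)→ 9
9 —HB5→ 5 + 4 —bump→ 6 + 4 = 10 —(−1)→ 9

9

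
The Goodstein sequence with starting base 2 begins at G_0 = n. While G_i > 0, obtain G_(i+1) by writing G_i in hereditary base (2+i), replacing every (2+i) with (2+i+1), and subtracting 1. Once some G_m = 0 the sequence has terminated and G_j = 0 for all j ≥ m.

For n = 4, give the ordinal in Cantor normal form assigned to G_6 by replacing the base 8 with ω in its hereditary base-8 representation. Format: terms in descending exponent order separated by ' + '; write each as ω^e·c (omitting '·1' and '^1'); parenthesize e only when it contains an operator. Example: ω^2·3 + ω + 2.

G_0 = 4. HB_2(4) = 2^2. Bump = 27. G_1 = 26.
G_1 = 26. HB_3(26) = 2·3^2 + 2·3 + 2. Bump = 42. G_2 = 41.
G_2 = 41. HB_4(41) = 2·4^2 + 2·4 + 1. Bump = 61. G_3 = 60.
G_3 = 60. HB_5(60) = 2·5^2 + 2·5. Bump = 84. G_4 = 83.
G_4 = 83. HB_6(83) = 2·6^2 + 6 + 5. Bump = 110. G_5 = 109.
G_5 = 109. HB_7(109) = 2·7^2 + 7 + 4. Bump = 140. G_6 = 139.

ω^2·2 + ω + 3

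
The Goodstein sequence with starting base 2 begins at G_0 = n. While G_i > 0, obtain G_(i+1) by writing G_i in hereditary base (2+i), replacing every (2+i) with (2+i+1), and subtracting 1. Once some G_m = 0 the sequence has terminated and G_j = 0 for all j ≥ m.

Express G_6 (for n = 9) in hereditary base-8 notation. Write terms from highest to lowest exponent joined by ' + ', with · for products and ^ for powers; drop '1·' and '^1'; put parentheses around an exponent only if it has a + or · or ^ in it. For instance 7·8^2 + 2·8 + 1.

3·8^8 + 3·8^3 + 3·8^2 + 2·8 + 7

i=0: 9 = 2^(2 + 1) + 1 (b=2); 2→3: 3^(3 + 1) + 1 = 82; 82−1 = 81
i=1: 81 = 3^(3 + 1) (b=3); 3→4: 4^(4 + 1) = 1024; 1024−1 = 1023
i=2: 1023 = 3·4^4 + 3·4^3 + 3·4^2 + 3·4 + 3 (b=4); 4→5: 3·5^5 + 3·5^3 + 3·5^2 + 3·5 + 3 = 9843; 9843−1 = 9842
i=3: 9842 = 3·5^5 + 3·5^3 + 3·5^2 + 3·5 + 2 (b=5); 5→6: 3·6^6 + 3·6^3 + 3·6^2 + 3·6 + 2 = 140744; 140744−1 = 140743
i=4: 140743 = 3·6^6 + 3·6^3 + 3·6^2 + 3·6 + 1 (b=6); 6→7: 3·7^7 + 3·7^3 + 3·7^2 + 3·7 + 1 = 2471827; 2471827−1 = 2471826
i=5: 2471826 = 3·7^7 + 3·7^3 + 3·7^2 + 3·7 (b=7); 7→8: 3·8^8 + 3·8^3 + 3·8^2 + 3·8 = 50333400; 50333400−1 = 50333399
i=6: 50333399 = 3·8^8 + 3·8^3 + 3·8^2 + 2·8 + 7 (b=8); 8→9: 3·9^9 + 3·9^3 + 3·9^2 + 2·9 + 7 = 1162263922; 1162263922−1 = 1162263921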